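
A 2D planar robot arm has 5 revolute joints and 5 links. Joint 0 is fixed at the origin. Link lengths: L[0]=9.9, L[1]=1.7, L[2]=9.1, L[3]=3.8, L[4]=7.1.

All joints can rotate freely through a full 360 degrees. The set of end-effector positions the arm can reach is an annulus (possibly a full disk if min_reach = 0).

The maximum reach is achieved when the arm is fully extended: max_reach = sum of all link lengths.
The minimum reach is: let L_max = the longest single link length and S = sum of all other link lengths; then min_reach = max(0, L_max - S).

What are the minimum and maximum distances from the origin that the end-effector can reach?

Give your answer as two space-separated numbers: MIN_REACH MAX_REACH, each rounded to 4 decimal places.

Answer: 0.0000 31.6000

Derivation:
Link lengths: [9.9, 1.7, 9.1, 3.8, 7.1]
max_reach = 9.9 + 1.7 + 9.1 + 3.8 + 7.1 = 31.6
L_max = max([9.9, 1.7, 9.1, 3.8, 7.1]) = 9.9
S (sum of others) = 31.6 - 9.9 = 21.7
min_reach = max(0, 9.9 - 21.7) = max(0, -11.8) = 0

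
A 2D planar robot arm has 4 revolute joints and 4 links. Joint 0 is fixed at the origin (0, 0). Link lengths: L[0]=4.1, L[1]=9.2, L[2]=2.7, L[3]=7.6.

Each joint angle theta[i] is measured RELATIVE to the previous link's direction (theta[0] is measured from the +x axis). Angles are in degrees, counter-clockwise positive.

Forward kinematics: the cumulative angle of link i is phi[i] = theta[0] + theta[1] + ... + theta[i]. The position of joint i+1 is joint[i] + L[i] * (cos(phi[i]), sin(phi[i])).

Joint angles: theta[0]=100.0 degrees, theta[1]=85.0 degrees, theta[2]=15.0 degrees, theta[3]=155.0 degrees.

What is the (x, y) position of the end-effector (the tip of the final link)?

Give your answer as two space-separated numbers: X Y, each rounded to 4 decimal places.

Answer: -4.8430 1.6500

Derivation:
joint[0] = (0.0000, 0.0000)  (base)
link 0: phi[0] = 100 = 100 deg
  cos(100 deg) = -0.1736, sin(100 deg) = 0.9848
  joint[1] = (0.0000, 0.0000) + 4.1 * (-0.1736, 0.9848) = (0.0000 + -0.7120, 0.0000 + 4.0377) = (-0.7120, 4.0377)
link 1: phi[1] = 100 + 85 = 185 deg
  cos(185 deg) = -0.9962, sin(185 deg) = -0.0872
  joint[2] = (-0.7120, 4.0377) + 9.2 * (-0.9962, -0.0872) = (-0.7120 + -9.1650, 4.0377 + -0.8018) = (-9.8769, 3.2359)
link 2: phi[2] = 100 + 85 + 15 = 200 deg
  cos(200 deg) = -0.9397, sin(200 deg) = -0.3420
  joint[3] = (-9.8769, 3.2359) + 2.7 * (-0.9397, -0.3420) = (-9.8769 + -2.5372, 3.2359 + -0.9235) = (-12.4141, 2.3124)
link 3: phi[3] = 100 + 85 + 15 + 155 = 355 deg
  cos(355 deg) = 0.9962, sin(355 deg) = -0.0872
  joint[4] = (-12.4141, 2.3124) + 7.6 * (0.9962, -0.0872) = (-12.4141 + 7.5711, 2.3124 + -0.6624) = (-4.8430, 1.6500)
End effector: (-4.8430, 1.6500)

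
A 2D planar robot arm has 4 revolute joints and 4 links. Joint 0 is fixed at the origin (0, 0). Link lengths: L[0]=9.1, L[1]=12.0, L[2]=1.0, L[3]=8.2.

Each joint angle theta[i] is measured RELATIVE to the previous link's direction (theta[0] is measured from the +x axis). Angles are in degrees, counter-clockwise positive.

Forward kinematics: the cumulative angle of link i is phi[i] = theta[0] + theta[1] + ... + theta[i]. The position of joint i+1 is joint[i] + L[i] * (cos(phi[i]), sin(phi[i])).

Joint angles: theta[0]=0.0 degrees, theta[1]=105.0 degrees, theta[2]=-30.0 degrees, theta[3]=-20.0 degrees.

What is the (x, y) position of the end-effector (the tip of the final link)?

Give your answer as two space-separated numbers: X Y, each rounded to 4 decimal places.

joint[0] = (0.0000, 0.0000)  (base)
link 0: phi[0] = 0 = 0 deg
  cos(0 deg) = 1.0000, sin(0 deg) = 0.0000
  joint[1] = (0.0000, 0.0000) + 9.1 * (1.0000, 0.0000) = (0.0000 + 9.1000, 0.0000 + 0.0000) = (9.1000, 0.0000)
link 1: phi[1] = 0 + 105 = 105 deg
  cos(105 deg) = -0.2588, sin(105 deg) = 0.9659
  joint[2] = (9.1000, 0.0000) + 12 * (-0.2588, 0.9659) = (9.1000 + -3.1058, 0.0000 + 11.5911) = (5.9942, 11.5911)
link 2: phi[2] = 0 + 105 + -30 = 75 deg
  cos(75 deg) = 0.2588, sin(75 deg) = 0.9659
  joint[3] = (5.9942, 11.5911) + 1 * (0.2588, 0.9659) = (5.9942 + 0.2588, 11.5911 + 0.9659) = (6.2530, 12.5570)
link 3: phi[3] = 0 + 105 + -30 + -20 = 55 deg
  cos(55 deg) = 0.5736, sin(55 deg) = 0.8192
  joint[4] = (6.2530, 12.5570) + 8.2 * (0.5736, 0.8192) = (6.2530 + 4.7033, 12.5570 + 6.7170) = (10.9563, 19.2741)
End effector: (10.9563, 19.2741)

Answer: 10.9563 19.2741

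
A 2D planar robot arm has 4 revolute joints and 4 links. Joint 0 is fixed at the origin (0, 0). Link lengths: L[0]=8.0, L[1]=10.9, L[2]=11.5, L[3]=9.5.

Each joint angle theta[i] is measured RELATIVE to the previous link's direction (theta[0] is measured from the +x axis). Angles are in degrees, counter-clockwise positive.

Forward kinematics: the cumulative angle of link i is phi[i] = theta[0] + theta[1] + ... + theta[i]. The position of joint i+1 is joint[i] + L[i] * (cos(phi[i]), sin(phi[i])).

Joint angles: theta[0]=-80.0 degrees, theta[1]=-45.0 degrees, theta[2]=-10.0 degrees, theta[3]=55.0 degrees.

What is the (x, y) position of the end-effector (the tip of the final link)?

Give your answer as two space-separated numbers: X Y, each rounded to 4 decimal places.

Answer: -11.3449 -34.2946

Derivation:
joint[0] = (0.0000, 0.0000)  (base)
link 0: phi[0] = -80 = -80 deg
  cos(-80 deg) = 0.1736, sin(-80 deg) = -0.9848
  joint[1] = (0.0000, 0.0000) + 8 * (0.1736, -0.9848) = (0.0000 + 1.3892, 0.0000 + -7.8785) = (1.3892, -7.8785)
link 1: phi[1] = -80 + -45 = -125 deg
  cos(-125 deg) = -0.5736, sin(-125 deg) = -0.8192
  joint[2] = (1.3892, -7.8785) + 10.9 * (-0.5736, -0.8192) = (1.3892 + -6.2520, -7.8785 + -8.9288) = (-4.8628, -16.8072)
link 2: phi[2] = -80 + -45 + -10 = -135 deg
  cos(-135 deg) = -0.7071, sin(-135 deg) = -0.7071
  joint[3] = (-4.8628, -16.8072) + 11.5 * (-0.7071, -0.7071) = (-4.8628 + -8.1317, -16.8072 + -8.1317) = (-12.9945, -24.9389)
link 3: phi[3] = -80 + -45 + -10 + 55 = -80 deg
  cos(-80 deg) = 0.1736, sin(-80 deg) = -0.9848
  joint[4] = (-12.9945, -24.9389) + 9.5 * (0.1736, -0.9848) = (-12.9945 + 1.6497, -24.9389 + -9.3557) = (-11.3449, -34.2946)
End effector: (-11.3449, -34.2946)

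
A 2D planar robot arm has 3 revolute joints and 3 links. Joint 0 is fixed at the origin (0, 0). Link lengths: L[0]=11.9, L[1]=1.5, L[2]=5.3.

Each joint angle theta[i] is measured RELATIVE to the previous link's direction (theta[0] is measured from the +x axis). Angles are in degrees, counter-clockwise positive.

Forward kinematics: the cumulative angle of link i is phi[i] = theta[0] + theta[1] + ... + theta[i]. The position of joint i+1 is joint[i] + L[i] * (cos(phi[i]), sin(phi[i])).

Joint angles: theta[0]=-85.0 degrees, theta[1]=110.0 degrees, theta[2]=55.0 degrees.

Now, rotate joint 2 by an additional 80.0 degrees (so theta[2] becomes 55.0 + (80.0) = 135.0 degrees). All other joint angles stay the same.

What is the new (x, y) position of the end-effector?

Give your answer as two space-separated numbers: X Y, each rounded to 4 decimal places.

joint[0] = (0.0000, 0.0000)  (base)
link 0: phi[0] = -85 = -85 deg
  cos(-85 deg) = 0.0872, sin(-85 deg) = -0.9962
  joint[1] = (0.0000, 0.0000) + 11.9 * (0.0872, -0.9962) = (0.0000 + 1.0372, 0.0000 + -11.8547) = (1.0372, -11.8547)
link 1: phi[1] = -85 + 110 = 25 deg
  cos(25 deg) = 0.9063, sin(25 deg) = 0.4226
  joint[2] = (1.0372, -11.8547) + 1.5 * (0.9063, 0.4226) = (1.0372 + 1.3595, -11.8547 + 0.6339) = (2.3966, -11.2208)
link 2: phi[2] = -85 + 110 + 135 = 160 deg
  cos(160 deg) = -0.9397, sin(160 deg) = 0.3420
  joint[3] = (2.3966, -11.2208) + 5.3 * (-0.9397, 0.3420) = (2.3966 + -4.9804, -11.2208 + 1.8127) = (-2.5838, -9.4081)
End effector: (-2.5838, -9.4081)

Answer: -2.5838 -9.4081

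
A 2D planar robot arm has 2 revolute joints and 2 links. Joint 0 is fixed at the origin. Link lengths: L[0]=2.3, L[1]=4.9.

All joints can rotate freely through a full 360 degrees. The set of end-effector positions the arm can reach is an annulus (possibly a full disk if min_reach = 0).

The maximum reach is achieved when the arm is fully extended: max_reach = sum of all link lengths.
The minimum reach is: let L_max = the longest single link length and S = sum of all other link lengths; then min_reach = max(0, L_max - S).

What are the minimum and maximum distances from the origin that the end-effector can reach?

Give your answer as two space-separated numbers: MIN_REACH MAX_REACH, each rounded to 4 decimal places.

Answer: 2.6000 7.2000

Derivation:
Link lengths: [2.3, 4.9]
max_reach = 2.3 + 4.9 = 7.2
L_max = max([2.3, 4.9]) = 4.9
S (sum of others) = 7.2 - 4.9 = 2.3
min_reach = max(0, 4.9 - 2.3) = max(0, 2.6) = 2.6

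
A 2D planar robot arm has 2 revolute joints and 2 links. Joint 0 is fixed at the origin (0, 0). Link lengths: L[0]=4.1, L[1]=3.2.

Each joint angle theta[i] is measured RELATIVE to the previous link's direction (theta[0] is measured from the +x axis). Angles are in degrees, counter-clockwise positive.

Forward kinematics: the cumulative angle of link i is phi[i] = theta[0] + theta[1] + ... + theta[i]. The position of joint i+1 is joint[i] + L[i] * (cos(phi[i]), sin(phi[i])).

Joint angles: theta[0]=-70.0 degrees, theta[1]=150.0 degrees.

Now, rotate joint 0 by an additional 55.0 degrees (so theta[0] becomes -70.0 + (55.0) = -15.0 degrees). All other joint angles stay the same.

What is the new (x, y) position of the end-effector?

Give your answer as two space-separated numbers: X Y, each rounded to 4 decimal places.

joint[0] = (0.0000, 0.0000)  (base)
link 0: phi[0] = -15 = -15 deg
  cos(-15 deg) = 0.9659, sin(-15 deg) = -0.2588
  joint[1] = (0.0000, 0.0000) + 4.1 * (0.9659, -0.2588) = (0.0000 + 3.9603, 0.0000 + -1.0612) = (3.9603, -1.0612)
link 1: phi[1] = -15 + 150 = 135 deg
  cos(135 deg) = -0.7071, sin(135 deg) = 0.7071
  joint[2] = (3.9603, -1.0612) + 3.2 * (-0.7071, 0.7071) = (3.9603 + -2.2627, -1.0612 + 2.2627) = (1.6976, 1.2016)
End effector: (1.6976, 1.2016)

Answer: 1.6976 1.2016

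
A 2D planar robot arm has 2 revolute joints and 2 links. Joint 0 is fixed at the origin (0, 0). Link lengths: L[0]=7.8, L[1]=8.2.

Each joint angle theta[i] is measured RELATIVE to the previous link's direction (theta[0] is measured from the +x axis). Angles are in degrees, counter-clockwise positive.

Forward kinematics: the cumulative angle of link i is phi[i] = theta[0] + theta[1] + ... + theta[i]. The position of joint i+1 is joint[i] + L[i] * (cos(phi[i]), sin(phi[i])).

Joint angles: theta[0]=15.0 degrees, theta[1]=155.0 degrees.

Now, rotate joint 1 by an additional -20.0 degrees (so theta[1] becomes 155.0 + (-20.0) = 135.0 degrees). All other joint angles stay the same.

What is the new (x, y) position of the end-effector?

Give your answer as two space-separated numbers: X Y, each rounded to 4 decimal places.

joint[0] = (0.0000, 0.0000)  (base)
link 0: phi[0] = 15 = 15 deg
  cos(15 deg) = 0.9659, sin(15 deg) = 0.2588
  joint[1] = (0.0000, 0.0000) + 7.8 * (0.9659, 0.2588) = (0.0000 + 7.5342, 0.0000 + 2.0188) = (7.5342, 2.0188)
link 1: phi[1] = 15 + 135 = 150 deg
  cos(150 deg) = -0.8660, sin(150 deg) = 0.5000
  joint[2] = (7.5342, 2.0188) + 8.2 * (-0.8660, 0.5000) = (7.5342 + -7.1014, 2.0188 + 4.1000) = (0.4328, 6.1188)
End effector: (0.4328, 6.1188)

Answer: 0.4328 6.1188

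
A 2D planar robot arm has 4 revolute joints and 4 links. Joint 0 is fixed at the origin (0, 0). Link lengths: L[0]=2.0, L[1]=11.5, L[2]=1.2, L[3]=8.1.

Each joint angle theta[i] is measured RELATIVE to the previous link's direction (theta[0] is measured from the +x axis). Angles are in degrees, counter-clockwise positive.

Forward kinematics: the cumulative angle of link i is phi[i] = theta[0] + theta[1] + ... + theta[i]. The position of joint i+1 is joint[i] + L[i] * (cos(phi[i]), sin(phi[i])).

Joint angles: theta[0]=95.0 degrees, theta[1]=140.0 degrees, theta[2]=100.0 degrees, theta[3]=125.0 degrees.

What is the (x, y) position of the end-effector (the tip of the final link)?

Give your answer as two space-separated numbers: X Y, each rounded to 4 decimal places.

Answer: -7.0894 0.0419

Derivation:
joint[0] = (0.0000, 0.0000)  (base)
link 0: phi[0] = 95 = 95 deg
  cos(95 deg) = -0.0872, sin(95 deg) = 0.9962
  joint[1] = (0.0000, 0.0000) + 2 * (-0.0872, 0.9962) = (0.0000 + -0.1743, 0.0000 + 1.9924) = (-0.1743, 1.9924)
link 1: phi[1] = 95 + 140 = 235 deg
  cos(235 deg) = -0.5736, sin(235 deg) = -0.8192
  joint[2] = (-0.1743, 1.9924) + 11.5 * (-0.5736, -0.8192) = (-0.1743 + -6.5961, 1.9924 + -9.4202) = (-6.7704, -7.4279)
link 2: phi[2] = 95 + 140 + 100 = 335 deg
  cos(335 deg) = 0.9063, sin(335 deg) = -0.4226
  joint[3] = (-6.7704, -7.4279) + 1.2 * (0.9063, -0.4226) = (-6.7704 + 1.0876, -7.4279 + -0.5071) = (-5.6829, -7.9350)
link 3: phi[3] = 95 + 140 + 100 + 125 = 460 deg
  cos(460 deg) = -0.1736, sin(460 deg) = 0.9848
  joint[4] = (-5.6829, -7.9350) + 8.1 * (-0.1736, 0.9848) = (-5.6829 + -1.4066, -7.9350 + 7.9769) = (-7.0894, 0.0419)
End effector: (-7.0894, 0.0419)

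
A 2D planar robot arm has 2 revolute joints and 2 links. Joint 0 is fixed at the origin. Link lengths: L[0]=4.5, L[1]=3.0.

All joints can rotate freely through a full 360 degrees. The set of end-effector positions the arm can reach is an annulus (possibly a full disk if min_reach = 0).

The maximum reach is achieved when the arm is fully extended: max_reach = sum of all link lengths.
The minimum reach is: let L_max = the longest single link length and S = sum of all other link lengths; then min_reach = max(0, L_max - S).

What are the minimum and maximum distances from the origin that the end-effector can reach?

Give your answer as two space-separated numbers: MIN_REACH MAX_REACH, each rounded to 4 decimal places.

Link lengths: [4.5, 3.0]
max_reach = 4.5 + 3 = 7.5
L_max = max([4.5, 3.0]) = 4.5
S (sum of others) = 7.5 - 4.5 = 3
min_reach = max(0, 4.5 - 3) = max(0, 1.5) = 1.5

Answer: 1.5000 7.5000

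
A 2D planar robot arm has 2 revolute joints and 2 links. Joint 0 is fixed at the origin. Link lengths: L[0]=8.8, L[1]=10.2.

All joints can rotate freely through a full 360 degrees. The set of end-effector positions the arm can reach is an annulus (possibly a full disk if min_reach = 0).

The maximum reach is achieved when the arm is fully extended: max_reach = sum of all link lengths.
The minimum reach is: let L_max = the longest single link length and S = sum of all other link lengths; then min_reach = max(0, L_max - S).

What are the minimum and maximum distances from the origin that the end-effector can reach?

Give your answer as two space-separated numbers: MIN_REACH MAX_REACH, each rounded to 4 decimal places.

Answer: 1.4000 19.0000

Derivation:
Link lengths: [8.8, 10.2]
max_reach = 8.8 + 10.2 = 19
L_max = max([8.8, 10.2]) = 10.2
S (sum of others) = 19 - 10.2 = 8.8
min_reach = max(0, 10.2 - 8.8) = max(0, 1.4) = 1.4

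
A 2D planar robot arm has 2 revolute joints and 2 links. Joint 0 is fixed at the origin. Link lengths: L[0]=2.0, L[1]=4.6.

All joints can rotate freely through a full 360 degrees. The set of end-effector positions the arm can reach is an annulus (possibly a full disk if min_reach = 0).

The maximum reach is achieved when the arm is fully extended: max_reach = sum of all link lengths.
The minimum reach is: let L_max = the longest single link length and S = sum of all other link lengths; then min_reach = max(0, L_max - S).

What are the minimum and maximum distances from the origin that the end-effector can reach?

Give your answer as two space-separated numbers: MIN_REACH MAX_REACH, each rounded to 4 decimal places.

Answer: 2.6000 6.6000

Derivation:
Link lengths: [2.0, 4.6]
max_reach = 2 + 4.6 = 6.6
L_max = max([2.0, 4.6]) = 4.6
S (sum of others) = 6.6 - 4.6 = 2
min_reach = max(0, 4.6 - 2) = max(0, 2.6) = 2.6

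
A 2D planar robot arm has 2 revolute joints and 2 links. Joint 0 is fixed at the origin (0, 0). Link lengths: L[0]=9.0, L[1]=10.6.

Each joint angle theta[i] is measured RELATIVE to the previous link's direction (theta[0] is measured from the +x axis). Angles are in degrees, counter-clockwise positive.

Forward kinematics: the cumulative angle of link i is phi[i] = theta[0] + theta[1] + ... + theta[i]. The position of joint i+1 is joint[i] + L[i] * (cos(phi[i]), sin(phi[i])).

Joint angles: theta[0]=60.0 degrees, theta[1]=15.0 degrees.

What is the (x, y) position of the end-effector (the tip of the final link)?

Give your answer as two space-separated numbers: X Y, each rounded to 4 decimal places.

joint[0] = (0.0000, 0.0000)  (base)
link 0: phi[0] = 60 = 60 deg
  cos(60 deg) = 0.5000, sin(60 deg) = 0.8660
  joint[1] = (0.0000, 0.0000) + 9 * (0.5000, 0.8660) = (0.0000 + 4.5000, 0.0000 + 7.7942) = (4.5000, 7.7942)
link 1: phi[1] = 60 + 15 = 75 deg
  cos(75 deg) = 0.2588, sin(75 deg) = 0.9659
  joint[2] = (4.5000, 7.7942) + 10.6 * (0.2588, 0.9659) = (4.5000 + 2.7435, 7.7942 + 10.2388) = (7.2435, 18.0330)
End effector: (7.2435, 18.0330)

Answer: 7.2435 18.0330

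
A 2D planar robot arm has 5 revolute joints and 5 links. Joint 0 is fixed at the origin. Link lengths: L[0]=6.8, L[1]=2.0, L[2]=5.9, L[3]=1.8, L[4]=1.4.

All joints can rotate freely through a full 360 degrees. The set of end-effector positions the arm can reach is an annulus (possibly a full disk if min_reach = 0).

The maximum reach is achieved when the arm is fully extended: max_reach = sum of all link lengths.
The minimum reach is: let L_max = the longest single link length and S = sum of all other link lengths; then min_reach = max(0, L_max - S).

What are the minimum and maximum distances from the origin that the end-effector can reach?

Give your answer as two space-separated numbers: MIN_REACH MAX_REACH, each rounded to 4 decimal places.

Link lengths: [6.8, 2.0, 5.9, 1.8, 1.4]
max_reach = 6.8 + 2 + 5.9 + 1.8 + 1.4 = 17.9
L_max = max([6.8, 2.0, 5.9, 1.8, 1.4]) = 6.8
S (sum of others) = 17.9 - 6.8 = 11.1
min_reach = max(0, 6.8 - 11.1) = max(0, -4.3) = 0

Answer: 0.0000 17.9000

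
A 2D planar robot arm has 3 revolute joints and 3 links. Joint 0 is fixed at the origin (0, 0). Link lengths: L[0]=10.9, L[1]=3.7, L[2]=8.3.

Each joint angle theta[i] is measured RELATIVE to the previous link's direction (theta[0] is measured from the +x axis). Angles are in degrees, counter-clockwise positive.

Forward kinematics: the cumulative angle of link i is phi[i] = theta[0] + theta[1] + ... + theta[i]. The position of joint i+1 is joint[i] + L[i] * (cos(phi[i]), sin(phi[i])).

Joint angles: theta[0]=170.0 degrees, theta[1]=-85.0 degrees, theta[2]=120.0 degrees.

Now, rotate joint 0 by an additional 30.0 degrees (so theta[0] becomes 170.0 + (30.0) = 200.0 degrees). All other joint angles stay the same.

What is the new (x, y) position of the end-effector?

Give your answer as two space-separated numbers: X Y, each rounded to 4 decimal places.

joint[0] = (0.0000, 0.0000)  (base)
link 0: phi[0] = 200 = 200 deg
  cos(200 deg) = -0.9397, sin(200 deg) = -0.3420
  joint[1] = (0.0000, 0.0000) + 10.9 * (-0.9397, -0.3420) = (0.0000 + -10.2426, 0.0000 + -3.7280) = (-10.2426, -3.7280)
link 1: phi[1] = 200 + -85 = 115 deg
  cos(115 deg) = -0.4226, sin(115 deg) = 0.9063
  joint[2] = (-10.2426, -3.7280) + 3.7 * (-0.4226, 0.9063) = (-10.2426 + -1.5637, -3.7280 + 3.3533) = (-11.8063, -0.3747)
link 2: phi[2] = 200 + -85 + 120 = 235 deg
  cos(235 deg) = -0.5736, sin(235 deg) = -0.8192
  joint[3] = (-11.8063, -0.3747) + 8.3 * (-0.5736, -0.8192) = (-11.8063 + -4.7607, -0.3747 + -6.7990) = (-16.5670, -7.1736)
End effector: (-16.5670, -7.1736)

Answer: -16.5670 -7.1736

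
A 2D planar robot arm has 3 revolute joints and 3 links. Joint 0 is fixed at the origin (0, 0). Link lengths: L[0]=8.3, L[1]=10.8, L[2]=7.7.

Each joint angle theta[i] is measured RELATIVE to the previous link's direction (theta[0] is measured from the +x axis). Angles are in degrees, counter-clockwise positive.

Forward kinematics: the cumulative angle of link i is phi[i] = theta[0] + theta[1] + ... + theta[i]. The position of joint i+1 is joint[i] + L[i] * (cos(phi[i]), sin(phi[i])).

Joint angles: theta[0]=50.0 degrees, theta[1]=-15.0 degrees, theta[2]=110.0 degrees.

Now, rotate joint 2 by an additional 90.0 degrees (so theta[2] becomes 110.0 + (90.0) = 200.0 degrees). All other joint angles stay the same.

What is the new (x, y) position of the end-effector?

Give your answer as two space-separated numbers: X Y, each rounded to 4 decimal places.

Answer: 9.7654 6.2453

Derivation:
joint[0] = (0.0000, 0.0000)  (base)
link 0: phi[0] = 50 = 50 deg
  cos(50 deg) = 0.6428, sin(50 deg) = 0.7660
  joint[1] = (0.0000, 0.0000) + 8.3 * (0.6428, 0.7660) = (0.0000 + 5.3351, 0.0000 + 6.3582) = (5.3351, 6.3582)
link 1: phi[1] = 50 + -15 = 35 deg
  cos(35 deg) = 0.8192, sin(35 deg) = 0.5736
  joint[2] = (5.3351, 6.3582) + 10.8 * (0.8192, 0.5736) = (5.3351 + 8.8468, 6.3582 + 6.1946) = (14.1820, 12.5528)
link 2: phi[2] = 50 + -15 + 200 = 235 deg
  cos(235 deg) = -0.5736, sin(235 deg) = -0.8192
  joint[3] = (14.1820, 12.5528) + 7.7 * (-0.5736, -0.8192) = (14.1820 + -4.4165, 12.5528 + -6.3075) = (9.7654, 6.2453)
End effector: (9.7654, 6.2453)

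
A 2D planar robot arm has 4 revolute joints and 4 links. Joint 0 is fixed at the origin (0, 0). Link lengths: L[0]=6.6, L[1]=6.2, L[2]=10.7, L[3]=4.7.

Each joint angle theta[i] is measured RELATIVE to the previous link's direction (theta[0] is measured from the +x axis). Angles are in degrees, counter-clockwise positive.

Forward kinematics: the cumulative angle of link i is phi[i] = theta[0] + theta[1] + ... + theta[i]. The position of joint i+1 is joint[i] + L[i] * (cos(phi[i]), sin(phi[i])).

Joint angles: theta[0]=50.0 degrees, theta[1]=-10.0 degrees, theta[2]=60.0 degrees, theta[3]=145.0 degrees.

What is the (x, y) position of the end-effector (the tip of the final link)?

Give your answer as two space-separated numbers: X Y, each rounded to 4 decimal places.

joint[0] = (0.0000, 0.0000)  (base)
link 0: phi[0] = 50 = 50 deg
  cos(50 deg) = 0.6428, sin(50 deg) = 0.7660
  joint[1] = (0.0000, 0.0000) + 6.6 * (0.6428, 0.7660) = (0.0000 + 4.2424, 0.0000 + 5.0559) = (4.2424, 5.0559)
link 1: phi[1] = 50 + -10 = 40 deg
  cos(40 deg) = 0.7660, sin(40 deg) = 0.6428
  joint[2] = (4.2424, 5.0559) + 6.2 * (0.7660, 0.6428) = (4.2424 + 4.7495, 5.0559 + 3.9853) = (8.9919, 9.0412)
link 2: phi[2] = 50 + -10 + 60 = 100 deg
  cos(100 deg) = -0.1736, sin(100 deg) = 0.9848
  joint[3] = (8.9919, 9.0412) + 10.7 * (-0.1736, 0.9848) = (8.9919 + -1.8580, 9.0412 + 10.5374) = (7.1338, 19.5786)
link 3: phi[3] = 50 + -10 + 60 + 145 = 245 deg
  cos(245 deg) = -0.4226, sin(245 deg) = -0.9063
  joint[4] = (7.1338, 19.5786) + 4.7 * (-0.4226, -0.9063) = (7.1338 + -1.9863, 19.5786 + -4.2596) = (5.1475, 15.3190)
End effector: (5.1475, 15.3190)

Answer: 5.1475 15.3190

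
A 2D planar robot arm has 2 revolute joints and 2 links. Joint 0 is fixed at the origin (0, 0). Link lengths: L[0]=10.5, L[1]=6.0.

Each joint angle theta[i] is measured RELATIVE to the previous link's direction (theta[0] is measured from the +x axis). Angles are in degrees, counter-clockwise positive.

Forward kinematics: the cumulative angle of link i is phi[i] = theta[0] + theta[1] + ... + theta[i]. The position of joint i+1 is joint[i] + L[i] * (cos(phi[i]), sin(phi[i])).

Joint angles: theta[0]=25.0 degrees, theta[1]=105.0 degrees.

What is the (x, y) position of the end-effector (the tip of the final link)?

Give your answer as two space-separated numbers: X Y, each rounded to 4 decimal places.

Answer: 5.6595 9.0338

Derivation:
joint[0] = (0.0000, 0.0000)  (base)
link 0: phi[0] = 25 = 25 deg
  cos(25 deg) = 0.9063, sin(25 deg) = 0.4226
  joint[1] = (0.0000, 0.0000) + 10.5 * (0.9063, 0.4226) = (0.0000 + 9.5162, 0.0000 + 4.4375) = (9.5162, 4.4375)
link 1: phi[1] = 25 + 105 = 130 deg
  cos(130 deg) = -0.6428, sin(130 deg) = 0.7660
  joint[2] = (9.5162, 4.4375) + 6 * (-0.6428, 0.7660) = (9.5162 + -3.8567, 4.4375 + 4.5963) = (5.6595, 9.0338)
End effector: (5.6595, 9.0338)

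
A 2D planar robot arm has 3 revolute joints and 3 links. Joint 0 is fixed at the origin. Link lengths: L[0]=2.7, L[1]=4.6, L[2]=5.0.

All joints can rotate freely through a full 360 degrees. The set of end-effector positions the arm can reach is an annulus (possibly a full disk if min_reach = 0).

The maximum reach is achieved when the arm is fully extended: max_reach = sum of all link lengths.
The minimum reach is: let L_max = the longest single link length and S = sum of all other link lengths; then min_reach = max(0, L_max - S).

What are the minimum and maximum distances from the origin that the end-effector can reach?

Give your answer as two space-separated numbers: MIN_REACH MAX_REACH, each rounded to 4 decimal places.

Link lengths: [2.7, 4.6, 5.0]
max_reach = 2.7 + 4.6 + 5 = 12.3
L_max = max([2.7, 4.6, 5.0]) = 5
S (sum of others) = 12.3 - 5 = 7.3
min_reach = max(0, 5 - 7.3) = max(0, -2.3) = 0

Answer: 0.0000 12.3000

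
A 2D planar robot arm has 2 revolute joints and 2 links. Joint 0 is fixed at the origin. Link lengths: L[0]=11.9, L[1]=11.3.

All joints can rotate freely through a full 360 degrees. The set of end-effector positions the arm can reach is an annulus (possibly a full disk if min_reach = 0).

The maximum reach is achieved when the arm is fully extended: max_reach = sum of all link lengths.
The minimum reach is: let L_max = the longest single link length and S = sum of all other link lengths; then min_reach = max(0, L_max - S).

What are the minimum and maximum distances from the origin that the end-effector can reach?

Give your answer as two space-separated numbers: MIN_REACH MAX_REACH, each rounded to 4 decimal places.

Link lengths: [11.9, 11.3]
max_reach = 11.9 + 11.3 = 23.2
L_max = max([11.9, 11.3]) = 11.9
S (sum of others) = 23.2 - 11.9 = 11.3
min_reach = max(0, 11.9 - 11.3) = max(0, 0.6) = 0.6

Answer: 0.6000 23.2000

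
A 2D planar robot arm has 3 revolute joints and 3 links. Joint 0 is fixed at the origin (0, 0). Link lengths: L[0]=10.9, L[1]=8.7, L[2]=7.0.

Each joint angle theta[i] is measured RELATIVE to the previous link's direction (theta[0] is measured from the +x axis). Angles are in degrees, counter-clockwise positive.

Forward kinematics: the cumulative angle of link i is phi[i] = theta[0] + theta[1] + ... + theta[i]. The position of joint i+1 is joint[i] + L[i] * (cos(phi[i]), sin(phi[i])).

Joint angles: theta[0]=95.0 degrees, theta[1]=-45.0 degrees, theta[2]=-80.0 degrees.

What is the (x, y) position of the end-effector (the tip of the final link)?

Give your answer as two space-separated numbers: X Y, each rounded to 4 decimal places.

Answer: 10.7044 14.0231

Derivation:
joint[0] = (0.0000, 0.0000)  (base)
link 0: phi[0] = 95 = 95 deg
  cos(95 deg) = -0.0872, sin(95 deg) = 0.9962
  joint[1] = (0.0000, 0.0000) + 10.9 * (-0.0872, 0.9962) = (0.0000 + -0.9500, 0.0000 + 10.8585) = (-0.9500, 10.8585)
link 1: phi[1] = 95 + -45 = 50 deg
  cos(50 deg) = 0.6428, sin(50 deg) = 0.7660
  joint[2] = (-0.9500, 10.8585) + 8.7 * (0.6428, 0.7660) = (-0.9500 + 5.5923, 10.8585 + 6.6646) = (4.6423, 17.5231)
link 2: phi[2] = 95 + -45 + -80 = -30 deg
  cos(-30 deg) = 0.8660, sin(-30 deg) = -0.5000
  joint[3] = (4.6423, 17.5231) + 7 * (0.8660, -0.5000) = (4.6423 + 6.0622, 17.5231 + -3.5000) = (10.7044, 14.0231)
End effector: (10.7044, 14.0231)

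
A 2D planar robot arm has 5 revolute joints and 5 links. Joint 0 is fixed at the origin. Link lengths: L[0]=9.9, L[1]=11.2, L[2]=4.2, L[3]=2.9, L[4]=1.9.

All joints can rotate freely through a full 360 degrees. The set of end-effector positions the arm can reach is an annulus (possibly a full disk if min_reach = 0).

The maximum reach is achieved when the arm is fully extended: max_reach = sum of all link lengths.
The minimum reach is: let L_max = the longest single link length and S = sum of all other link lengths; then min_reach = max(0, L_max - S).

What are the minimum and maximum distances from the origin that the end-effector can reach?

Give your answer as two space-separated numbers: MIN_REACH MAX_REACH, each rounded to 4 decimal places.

Answer: 0.0000 30.1000

Derivation:
Link lengths: [9.9, 11.2, 4.2, 2.9, 1.9]
max_reach = 9.9 + 11.2 + 4.2 + 2.9 + 1.9 = 30.1
L_max = max([9.9, 11.2, 4.2, 2.9, 1.9]) = 11.2
S (sum of others) = 30.1 - 11.2 = 18.9
min_reach = max(0, 11.2 - 18.9) = max(0, -7.7) = 0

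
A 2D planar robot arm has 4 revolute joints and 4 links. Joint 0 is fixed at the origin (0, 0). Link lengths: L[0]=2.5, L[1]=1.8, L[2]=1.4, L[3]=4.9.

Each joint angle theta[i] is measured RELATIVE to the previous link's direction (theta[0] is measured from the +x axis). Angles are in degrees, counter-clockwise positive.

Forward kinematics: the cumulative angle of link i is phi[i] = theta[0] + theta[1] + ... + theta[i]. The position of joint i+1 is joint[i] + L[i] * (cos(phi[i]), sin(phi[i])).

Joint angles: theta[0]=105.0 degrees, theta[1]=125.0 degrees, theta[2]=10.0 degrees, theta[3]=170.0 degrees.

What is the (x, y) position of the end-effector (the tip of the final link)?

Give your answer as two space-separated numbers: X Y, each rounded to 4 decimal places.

joint[0] = (0.0000, 0.0000)  (base)
link 0: phi[0] = 105 = 105 deg
  cos(105 deg) = -0.2588, sin(105 deg) = 0.9659
  joint[1] = (0.0000, 0.0000) + 2.5 * (-0.2588, 0.9659) = (0.0000 + -0.6470, 0.0000 + 2.4148) = (-0.6470, 2.4148)
link 1: phi[1] = 105 + 125 = 230 deg
  cos(230 deg) = -0.6428, sin(230 deg) = -0.7660
  joint[2] = (-0.6470, 2.4148) + 1.8 * (-0.6428, -0.7660) = (-0.6470 + -1.1570, 2.4148 + -1.3789) = (-1.8041, 1.0359)
link 2: phi[2] = 105 + 125 + 10 = 240 deg
  cos(240 deg) = -0.5000, sin(240 deg) = -0.8660
  joint[3] = (-1.8041, 1.0359) + 1.4 * (-0.5000, -0.8660) = (-1.8041 + -0.7000, 1.0359 + -1.2124) = (-2.5041, -0.1765)
link 3: phi[3] = 105 + 125 + 10 + 170 = 410 deg
  cos(410 deg) = 0.6428, sin(410 deg) = 0.7660
  joint[4] = (-2.5041, -0.1765) + 4.9 * (0.6428, 0.7660) = (-2.5041 + 3.1497, -0.1765 + 3.7536) = (0.6456, 3.5771)
End effector: (0.6456, 3.5771)

Answer: 0.6456 3.5771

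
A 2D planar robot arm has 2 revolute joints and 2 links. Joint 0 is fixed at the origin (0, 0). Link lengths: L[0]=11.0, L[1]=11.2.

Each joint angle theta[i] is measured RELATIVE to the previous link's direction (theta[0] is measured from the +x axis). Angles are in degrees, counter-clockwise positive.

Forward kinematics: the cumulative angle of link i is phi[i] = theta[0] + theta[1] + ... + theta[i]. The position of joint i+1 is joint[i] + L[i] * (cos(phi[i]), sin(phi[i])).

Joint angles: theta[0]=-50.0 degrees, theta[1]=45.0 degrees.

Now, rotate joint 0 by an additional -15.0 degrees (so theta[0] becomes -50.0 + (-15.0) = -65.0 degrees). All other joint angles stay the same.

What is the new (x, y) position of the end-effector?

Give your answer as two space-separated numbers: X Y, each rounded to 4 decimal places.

Answer: 15.1734 -13.8000

Derivation:
joint[0] = (0.0000, 0.0000)  (base)
link 0: phi[0] = -65 = -65 deg
  cos(-65 deg) = 0.4226, sin(-65 deg) = -0.9063
  joint[1] = (0.0000, 0.0000) + 11 * (0.4226, -0.9063) = (0.0000 + 4.6488, 0.0000 + -9.9694) = (4.6488, -9.9694)
link 1: phi[1] = -65 + 45 = -20 deg
  cos(-20 deg) = 0.9397, sin(-20 deg) = -0.3420
  joint[2] = (4.6488, -9.9694) + 11.2 * (0.9397, -0.3420) = (4.6488 + 10.5246, -9.9694 + -3.8306) = (15.1734, -13.8000)
End effector: (15.1734, -13.8000)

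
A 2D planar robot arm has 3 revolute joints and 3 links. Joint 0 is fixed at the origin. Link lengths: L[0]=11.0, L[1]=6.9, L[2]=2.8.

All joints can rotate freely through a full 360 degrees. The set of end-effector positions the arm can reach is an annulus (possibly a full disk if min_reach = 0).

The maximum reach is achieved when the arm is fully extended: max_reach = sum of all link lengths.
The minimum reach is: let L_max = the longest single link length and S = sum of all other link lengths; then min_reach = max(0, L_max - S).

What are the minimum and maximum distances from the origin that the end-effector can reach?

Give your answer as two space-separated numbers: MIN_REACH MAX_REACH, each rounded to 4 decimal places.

Answer: 1.3000 20.7000

Derivation:
Link lengths: [11.0, 6.9, 2.8]
max_reach = 11 + 6.9 + 2.8 = 20.7
L_max = max([11.0, 6.9, 2.8]) = 11
S (sum of others) = 20.7 - 11 = 9.7
min_reach = max(0, 11 - 9.7) = max(0, 1.3) = 1.3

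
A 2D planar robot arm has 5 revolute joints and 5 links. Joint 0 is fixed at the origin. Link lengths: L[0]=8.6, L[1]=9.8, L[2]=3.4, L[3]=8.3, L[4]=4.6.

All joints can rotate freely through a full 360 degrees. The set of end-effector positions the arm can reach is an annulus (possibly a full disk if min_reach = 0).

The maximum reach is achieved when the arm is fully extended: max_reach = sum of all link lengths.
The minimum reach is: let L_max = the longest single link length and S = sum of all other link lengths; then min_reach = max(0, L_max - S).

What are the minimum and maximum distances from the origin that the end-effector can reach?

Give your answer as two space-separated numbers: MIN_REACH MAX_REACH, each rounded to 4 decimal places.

Answer: 0.0000 34.7000

Derivation:
Link lengths: [8.6, 9.8, 3.4, 8.3, 4.6]
max_reach = 8.6 + 9.8 + 3.4 + 8.3 + 4.6 = 34.7
L_max = max([8.6, 9.8, 3.4, 8.3, 4.6]) = 9.8
S (sum of others) = 34.7 - 9.8 = 24.9
min_reach = max(0, 9.8 - 24.9) = max(0, -15.1) = 0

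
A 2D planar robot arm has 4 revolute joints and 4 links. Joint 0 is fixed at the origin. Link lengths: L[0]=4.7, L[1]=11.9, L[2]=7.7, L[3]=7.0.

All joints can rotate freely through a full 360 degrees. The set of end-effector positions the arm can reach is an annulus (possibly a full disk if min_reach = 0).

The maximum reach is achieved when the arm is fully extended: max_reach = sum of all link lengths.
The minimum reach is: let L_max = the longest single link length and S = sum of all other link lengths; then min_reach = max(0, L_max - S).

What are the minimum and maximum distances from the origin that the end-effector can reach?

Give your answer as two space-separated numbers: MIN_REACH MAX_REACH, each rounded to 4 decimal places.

Answer: 0.0000 31.3000

Derivation:
Link lengths: [4.7, 11.9, 7.7, 7.0]
max_reach = 4.7 + 11.9 + 7.7 + 7 = 31.3
L_max = max([4.7, 11.9, 7.7, 7.0]) = 11.9
S (sum of others) = 31.3 - 11.9 = 19.4
min_reach = max(0, 11.9 - 19.4) = max(0, -7.5) = 0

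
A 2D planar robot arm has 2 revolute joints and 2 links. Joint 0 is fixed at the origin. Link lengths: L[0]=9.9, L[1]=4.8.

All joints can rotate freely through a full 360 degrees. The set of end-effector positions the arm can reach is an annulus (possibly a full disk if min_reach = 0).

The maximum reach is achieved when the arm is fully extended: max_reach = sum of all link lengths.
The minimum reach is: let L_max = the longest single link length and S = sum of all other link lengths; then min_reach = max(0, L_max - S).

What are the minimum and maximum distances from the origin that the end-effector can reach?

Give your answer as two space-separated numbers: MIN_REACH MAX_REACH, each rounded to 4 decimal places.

Link lengths: [9.9, 4.8]
max_reach = 9.9 + 4.8 = 14.7
L_max = max([9.9, 4.8]) = 9.9
S (sum of others) = 14.7 - 9.9 = 4.8
min_reach = max(0, 9.9 - 4.8) = max(0, 5.1) = 5.1

Answer: 5.1000 14.7000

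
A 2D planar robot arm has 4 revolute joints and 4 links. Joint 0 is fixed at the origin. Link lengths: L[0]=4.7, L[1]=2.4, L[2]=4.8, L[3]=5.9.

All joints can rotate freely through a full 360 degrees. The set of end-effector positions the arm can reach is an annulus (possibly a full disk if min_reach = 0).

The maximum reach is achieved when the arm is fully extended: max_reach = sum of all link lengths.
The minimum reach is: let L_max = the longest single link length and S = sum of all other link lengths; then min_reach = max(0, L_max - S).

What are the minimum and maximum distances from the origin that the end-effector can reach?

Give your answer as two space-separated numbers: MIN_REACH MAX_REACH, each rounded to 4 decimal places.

Answer: 0.0000 17.8000

Derivation:
Link lengths: [4.7, 2.4, 4.8, 5.9]
max_reach = 4.7 + 2.4 + 4.8 + 5.9 = 17.8
L_max = max([4.7, 2.4, 4.8, 5.9]) = 5.9
S (sum of others) = 17.8 - 5.9 = 11.9
min_reach = max(0, 5.9 - 11.9) = max(0, -6) = 0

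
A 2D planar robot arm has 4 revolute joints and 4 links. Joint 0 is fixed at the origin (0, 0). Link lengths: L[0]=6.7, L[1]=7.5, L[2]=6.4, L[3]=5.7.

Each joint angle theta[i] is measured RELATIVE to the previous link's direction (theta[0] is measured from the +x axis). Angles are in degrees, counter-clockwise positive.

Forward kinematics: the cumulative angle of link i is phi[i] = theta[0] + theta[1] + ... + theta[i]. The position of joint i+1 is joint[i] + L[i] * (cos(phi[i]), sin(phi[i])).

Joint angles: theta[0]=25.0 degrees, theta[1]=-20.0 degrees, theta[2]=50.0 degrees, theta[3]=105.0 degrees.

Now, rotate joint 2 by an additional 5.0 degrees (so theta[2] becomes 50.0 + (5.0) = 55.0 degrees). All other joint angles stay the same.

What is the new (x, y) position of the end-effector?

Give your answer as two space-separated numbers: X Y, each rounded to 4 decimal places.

joint[0] = (0.0000, 0.0000)  (base)
link 0: phi[0] = 25 = 25 deg
  cos(25 deg) = 0.9063, sin(25 deg) = 0.4226
  joint[1] = (0.0000, 0.0000) + 6.7 * (0.9063, 0.4226) = (0.0000 + 6.0723, 0.0000 + 2.8315) = (6.0723, 2.8315)
link 1: phi[1] = 25 + -20 = 5 deg
  cos(5 deg) = 0.9962, sin(5 deg) = 0.0872
  joint[2] = (6.0723, 2.8315) + 7.5 * (0.9962, 0.0872) = (6.0723 + 7.4715, 2.8315 + 0.6537) = (13.5437, 3.4852)
link 2: phi[2] = 25 + -20 + 55 = 60 deg
  cos(60 deg) = 0.5000, sin(60 deg) = 0.8660
  joint[3] = (13.5437, 3.4852) + 6.4 * (0.5000, 0.8660) = (13.5437 + 3.2000, 3.4852 + 5.5426) = (16.7437, 9.0278)
link 3: phi[3] = 25 + -20 + 55 + 105 = 165 deg
  cos(165 deg) = -0.9659, sin(165 deg) = 0.2588
  joint[4] = (16.7437, 9.0278) + 5.7 * (-0.9659, 0.2588) = (16.7437 + -5.5058, 9.0278 + 1.4753) = (11.2379, 10.5030)
End effector: (11.2379, 10.5030)

Answer: 11.2379 10.5030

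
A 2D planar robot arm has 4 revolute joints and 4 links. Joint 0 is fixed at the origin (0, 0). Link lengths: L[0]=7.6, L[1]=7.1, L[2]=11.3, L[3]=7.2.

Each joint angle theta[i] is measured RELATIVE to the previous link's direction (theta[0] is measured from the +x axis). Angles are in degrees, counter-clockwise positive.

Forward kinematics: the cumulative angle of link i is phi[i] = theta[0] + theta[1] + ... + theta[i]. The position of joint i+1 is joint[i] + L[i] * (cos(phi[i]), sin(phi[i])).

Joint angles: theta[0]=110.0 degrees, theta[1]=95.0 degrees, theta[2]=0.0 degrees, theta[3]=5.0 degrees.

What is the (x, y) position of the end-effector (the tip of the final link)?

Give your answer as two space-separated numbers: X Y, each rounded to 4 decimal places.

joint[0] = (0.0000, 0.0000)  (base)
link 0: phi[0] = 110 = 110 deg
  cos(110 deg) = -0.3420, sin(110 deg) = 0.9397
  joint[1] = (0.0000, 0.0000) + 7.6 * (-0.3420, 0.9397) = (0.0000 + -2.5994, 0.0000 + 7.1417) = (-2.5994, 7.1417)
link 1: phi[1] = 110 + 95 = 205 deg
  cos(205 deg) = -0.9063, sin(205 deg) = -0.4226
  joint[2] = (-2.5994, 7.1417) + 7.1 * (-0.9063, -0.4226) = (-2.5994 + -6.4348, 7.1417 + -3.0006) = (-9.0341, 4.1411)
link 2: phi[2] = 110 + 95 + 0 = 205 deg
  cos(205 deg) = -0.9063, sin(205 deg) = -0.4226
  joint[3] = (-9.0341, 4.1411) + 11.3 * (-0.9063, -0.4226) = (-9.0341 + -10.2413, 4.1411 + -4.7756) = (-19.2754, -0.6345)
link 3: phi[3] = 110 + 95 + 0 + 5 = 210 deg
  cos(210 deg) = -0.8660, sin(210 deg) = -0.5000
  joint[4] = (-19.2754, -0.6345) + 7.2 * (-0.8660, -0.5000) = (-19.2754 + -6.2354, -0.6345 + -3.6000) = (-25.5108, -4.2345)
End effector: (-25.5108, -4.2345)

Answer: -25.5108 -4.2345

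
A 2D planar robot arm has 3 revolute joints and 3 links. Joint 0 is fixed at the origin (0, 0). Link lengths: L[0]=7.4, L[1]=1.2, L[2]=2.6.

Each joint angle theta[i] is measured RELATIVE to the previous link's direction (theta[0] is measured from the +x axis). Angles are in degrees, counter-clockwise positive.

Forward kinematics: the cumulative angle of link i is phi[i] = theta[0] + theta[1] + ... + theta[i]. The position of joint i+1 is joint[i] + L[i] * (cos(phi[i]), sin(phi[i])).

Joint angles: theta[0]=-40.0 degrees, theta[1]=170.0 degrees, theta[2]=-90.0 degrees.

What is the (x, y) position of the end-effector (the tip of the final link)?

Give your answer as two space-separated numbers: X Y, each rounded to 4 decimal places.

Answer: 6.8891 -2.1661

Derivation:
joint[0] = (0.0000, 0.0000)  (base)
link 0: phi[0] = -40 = -40 deg
  cos(-40 deg) = 0.7660, sin(-40 deg) = -0.6428
  joint[1] = (0.0000, 0.0000) + 7.4 * (0.7660, -0.6428) = (0.0000 + 5.6687, 0.0000 + -4.7566) = (5.6687, -4.7566)
link 1: phi[1] = -40 + 170 = 130 deg
  cos(130 deg) = -0.6428, sin(130 deg) = 0.7660
  joint[2] = (5.6687, -4.7566) + 1.2 * (-0.6428, 0.7660) = (5.6687 + -0.7713, -4.7566 + 0.9193) = (4.8974, -3.8374)
link 2: phi[2] = -40 + 170 + -90 = 40 deg
  cos(40 deg) = 0.7660, sin(40 deg) = 0.6428
  joint[3] = (4.8974, -3.8374) + 2.6 * (0.7660, 0.6428) = (4.8974 + 1.9917, -3.8374 + 1.6712) = (6.8891, -2.1661)
End effector: (6.8891, -2.1661)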